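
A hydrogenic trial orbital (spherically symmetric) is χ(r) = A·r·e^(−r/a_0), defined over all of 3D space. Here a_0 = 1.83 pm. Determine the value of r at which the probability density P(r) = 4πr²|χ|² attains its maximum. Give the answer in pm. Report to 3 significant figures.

r ≈ 3.66 pm

Set d/dr [P(r) = 4πr²|χ|²] = 0 and solve for r > 0.
Solving yields r = 2·a_0.
With a_0 = 1.83, the most probable radial distance is 3.660 pm.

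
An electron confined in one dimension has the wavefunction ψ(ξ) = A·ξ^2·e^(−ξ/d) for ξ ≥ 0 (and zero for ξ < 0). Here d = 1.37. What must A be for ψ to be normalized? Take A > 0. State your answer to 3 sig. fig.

A ≈ 0.526

Normalization requires ∫|ψ|² dξ = 1, integrated from 0 to ∞.
With ∫₀^∞ ξ^4 e^(−αξ) dξ = 4!/α^5, ∫|ψ|² dξ = A²·(3·d^5/4).
Setting this equal to 1 gives A² = 1/(3·d^5/4).
With d = 1.37: A² = 0.2763 and A = 0.5256.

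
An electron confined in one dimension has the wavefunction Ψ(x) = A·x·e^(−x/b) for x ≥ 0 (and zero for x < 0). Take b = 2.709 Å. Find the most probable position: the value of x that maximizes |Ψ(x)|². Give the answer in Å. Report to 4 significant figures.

Differentiate |Ψ(x)|² with respect to x and set to zero.
Solving yields x = b.
With b = 2.709, the most probable position is 2.7090 Å.

x ≈ 2.709 Å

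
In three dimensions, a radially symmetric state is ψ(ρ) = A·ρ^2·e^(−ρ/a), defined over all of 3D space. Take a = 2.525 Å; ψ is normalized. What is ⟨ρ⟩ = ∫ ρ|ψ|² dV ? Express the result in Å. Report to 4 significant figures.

⟨ρ⟩ ≈ 8.838 Å

By definition ⟨ρ⟩ = ∫ ρ |ψ(ρ)|² 4πρ² dρ.
Using ∫₀^∞ ρⁿ e^(−αρ) dρ = n!/αⁿ⁺¹, the ratio of the moment integral to the normalization integral gives ⟨ρ⟩ = 7·a/2.
Putting a = 2.525 gives 8.8375.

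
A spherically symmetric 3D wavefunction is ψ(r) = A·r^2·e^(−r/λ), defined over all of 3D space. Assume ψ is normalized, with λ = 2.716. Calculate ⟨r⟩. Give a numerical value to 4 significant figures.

The expectation value is the |ψ|²-weighted average of r: ∫ r|ψ|² 4πr² dr.
With ∫₀^∞ r^7 e^(−αr) dr = 7!/α^8, since the A² factors cancel between numerator and denominator, ⟨r⟩ = 7·λ/2.
Putting λ = 2.716 gives 9.5060.

⟨r⟩ ≈ 9.506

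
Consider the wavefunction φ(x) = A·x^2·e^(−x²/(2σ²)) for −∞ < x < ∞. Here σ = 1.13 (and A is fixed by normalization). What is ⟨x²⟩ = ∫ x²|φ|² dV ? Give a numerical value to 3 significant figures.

By definition ⟨x²⟩ = ∫ x^2 |φ(x)|² dx.
With ∫_{−∞}^{∞} x^(2m) e^(−αx²) dx = (2m−1)!!·√π / (2^m α^(m+1/2)), the ratio of the moment integral to the normalization integral gives ⟨x²⟩ = 5·σ^2/2.
With σ = 1.13, ⟨x^2⟩ = 3.192.

⟨x^2⟩ ≈ 3.19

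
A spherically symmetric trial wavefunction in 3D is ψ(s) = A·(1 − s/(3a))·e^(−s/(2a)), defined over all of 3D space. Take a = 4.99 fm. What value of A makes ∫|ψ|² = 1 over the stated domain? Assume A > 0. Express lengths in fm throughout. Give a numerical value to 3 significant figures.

A ≈ 0.0310 fm^(-3/2)

The normalization condition is ∫|ψ|² 4πs² ds = 1 from 0 to ∞.
The angular integral contributes 4π, leaving ∫₀^∞ s²|ψ|² ds.
Recall ∫₀^∞ s^m e^(−s/β) ds = m!·β^(m+1), the integral (without the A² prefactor) comes out to 8·π·a^3/3.
So A² = (8·π·a^3/3)^(−1).
Plugging in a = 4.99 yields A = 0.03099.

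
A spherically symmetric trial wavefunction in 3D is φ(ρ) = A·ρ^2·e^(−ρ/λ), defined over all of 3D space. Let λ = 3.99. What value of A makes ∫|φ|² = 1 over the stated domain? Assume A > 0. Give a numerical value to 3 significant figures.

A ≈ 0.000937

Require ∫ |φ|² 4πρ² dρ = 1 over the whole domain.
The angular integral contributes 4π, leaving ∫₀^∞ ρ²|φ|² dρ.
Using ∫₀^∞ ρⁿ e^(−αρ) dρ = n!/αⁿ⁺¹, carrying out the integral gives A² · 45·π·λ^7/2.
Setting this equal to 1 gives A² = 1/(45·π·λ^7/2).
Substituting λ = 3.99 gives A² = 8.787E-7, so A = 0.0009374.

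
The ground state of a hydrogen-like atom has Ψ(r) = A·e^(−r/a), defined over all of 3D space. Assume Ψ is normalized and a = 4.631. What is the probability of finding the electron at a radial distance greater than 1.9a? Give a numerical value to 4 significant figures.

With dV = 4πr²dr, the probability is ∫|Ψ|² dV over r > 1.9a.
Normalization gives A² = 1/(π·a^3).
Substituting u = r/a, A², 4π and the length scale all cancel in the ratio: P = ∫_{1.9}^{∞} u^2·e^(-2·u) du / ∫_{0}^{∞} u^2·e^(-2·u) du.
Using ∫ u^2·e^(-2·u) du = -(2·u^2 + 2·u + 1)·e^(-2·u)/4, the numerator is 601·e^(-19/5)/200 and the denominator is 1/4.
Taking the ratio yields P = 0.26890.

P ≈ 0.2689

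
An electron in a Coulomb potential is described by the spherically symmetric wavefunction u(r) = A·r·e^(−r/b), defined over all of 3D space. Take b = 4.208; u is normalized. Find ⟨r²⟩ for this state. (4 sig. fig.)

By definition ⟨r²⟩ = ∫ r^2 |u(r)|² 4πr² dr.
With ∫₀^∞ r^6 e^(−αr) dr = 6!/α^7, since the A² factors cancel between numerator and denominator, ⟨r²⟩ = 15·b^2/2.
With b = 4.208, ⟨r^2⟩ = 132.80.

⟨r^2⟩ ≈ 132.8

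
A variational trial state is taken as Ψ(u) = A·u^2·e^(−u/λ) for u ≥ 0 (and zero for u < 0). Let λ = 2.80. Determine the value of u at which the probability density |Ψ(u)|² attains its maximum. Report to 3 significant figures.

Set d/du [|Ψ(u)|²] = 0 and solve for u > 0.
This gives u = 2·λ.
With λ = 2.80, the most probable position is 5.600.

u ≈ 5.60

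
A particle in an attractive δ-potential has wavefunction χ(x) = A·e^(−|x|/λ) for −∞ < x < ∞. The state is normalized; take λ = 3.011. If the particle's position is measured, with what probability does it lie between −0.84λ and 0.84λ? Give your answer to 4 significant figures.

P ≈ 0.8136

P = ∫_{−0.84λ}^{0.84λ} |χ(x)|² dx.
Since A² = 1/(λ), this is the region integral divided by the full normalization integral.
By symmetry take twice the x ≥ 0 contribution in numerator and denominator; the 2's cancel. Substituting u = x/λ, A² and the length scale cancel in the ratio: P = ∫_{0}^{0.84} e^(-2·u) du / ∫_{0}^{∞} e^(-2·u) du.
Using ∫ e^(-2·u) du = -e^(-2·u)/2, the numerator is 1/2 - e^(-42/25)/2 and the denominator is 1/2.
This works out to P = 0.81363.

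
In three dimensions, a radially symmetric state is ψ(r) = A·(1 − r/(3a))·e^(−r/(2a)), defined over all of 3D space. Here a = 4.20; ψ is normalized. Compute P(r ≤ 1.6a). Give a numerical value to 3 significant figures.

P = ∫ |ψ|² 4πr² dr over r ≤ 1.6a.
A² is fixed by ∫₀^∞ 4πr²|ψ|² dr = 1, i.e. A² = (8·π·a^3/3)^(−1).
In terms of u = r/a (A², 4π and the length scale all cancel between numerator and denominator), P = [∫_{0}^{1.6} u^2·(1 - u/3)^2·e^(-u) du] / [∫_{0}^{∞} u^2·(1 - u/3)^2·e^(-u) du].
Using ∫ u^2·(1 - u/3)^2·e^(-u) du = (-u^4 + 2·u^3 - 3·u^2 - 6·u - 6)·e^(-u)/9, the numerator is ≈ 0.18118 and the denominator is 2/3.
This evaluates to P = 0.2718.

P ≈ 0.272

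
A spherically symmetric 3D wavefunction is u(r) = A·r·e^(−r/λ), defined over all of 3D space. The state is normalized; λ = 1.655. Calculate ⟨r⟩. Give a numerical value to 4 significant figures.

⟨r⟩ ≈ 4.138

The expectation value is the |u|²-weighted average of r: ∫ r|u|² 4πr² dr.
Recall ∫₀^∞ r^m e^(−r/β) dr = m!·β^(m+1), since the A² factors cancel between numerator and denominator, ⟨r⟩ = 5·λ/2.
With λ = 1.655, ⟨r⟩ = 4.1375.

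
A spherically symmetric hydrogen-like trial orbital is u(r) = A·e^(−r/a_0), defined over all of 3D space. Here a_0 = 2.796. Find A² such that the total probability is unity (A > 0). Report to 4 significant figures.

A^2 ≈ 0.01456

The normalization condition is ∫|u|² 4πr² dr = 1 from 0 to ∞.
With ∫₀^∞ r^2 e^(−αr) dr = 2!/α^3, carrying out the integral gives A² · π·a_0^3.
Setting this equal to 1 gives A² = 1/(π·a_0^3).
Substituting a_0 = 2.796 gives A² = 0.014563, so A = 0.12068.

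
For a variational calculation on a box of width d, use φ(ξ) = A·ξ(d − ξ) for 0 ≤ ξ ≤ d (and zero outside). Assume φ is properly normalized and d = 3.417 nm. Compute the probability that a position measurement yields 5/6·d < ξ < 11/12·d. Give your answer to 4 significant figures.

P ≈ 0.03041

The probability is P = ∫ |φ|² dξ over [5/6·d, 11/12·d].
Since A² = 1/(d^5/30), this is the region integral divided by the full normalization integral.
Substituting u = ξ/d, A² and the length scale cancel in the ratio: P = ∫_{5/6}^{11/12} u^2·(1 - u)^2 du / ∫_{0}^{1} u^2·(1 - u)^2 du.
With ∫ u^2·(1 - u)^2 du = u^3·(6·u^2 - 15·u + 10)/30 + C, the region integral is ≈ 0.00101354 and the full one is 1/30.
Evaluating gives P = 0.030406.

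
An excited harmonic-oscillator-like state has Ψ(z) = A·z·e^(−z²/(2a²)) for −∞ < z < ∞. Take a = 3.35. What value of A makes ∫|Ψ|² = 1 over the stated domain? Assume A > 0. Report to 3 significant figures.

The normalization condition is ∫|Ψ|² dz = 1 from −∞ to ∞.
Using the Gaussian integral ∫_{−∞}^{∞} e^(−αz²) dz = √(π/α), with Ψ = A·z·e^(−z²/(2a²)), the integral evaluates to A²·[√(π)·a^3/2].
Hence A² = 1/[√(π)·a^3/2].
With a = 3.35: A² = 0.03001 and A = 0.1732.

A ≈ 0.173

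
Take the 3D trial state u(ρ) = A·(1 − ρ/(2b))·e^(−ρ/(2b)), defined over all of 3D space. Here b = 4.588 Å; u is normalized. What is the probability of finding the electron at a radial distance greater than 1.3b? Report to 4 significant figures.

P ≈ 0.9544

Integrate the radial probability density 4πρ²|u|² over ρ > 1.3b.
Normalization gives A² = 1/(8·π·b^3).
In terms of t = ρ/b (A², 4π and the length scale all cancel between numerator and denominator), P = [∫_{1.3}^{∞} t^2·(1 - t/2)^2·e^(-t) dt] / [∫_{0}^{∞} t^2·(1 - t/2)^2·e^(-t) dt].
An antiderivative of t^2·(1 - t/2)^2·e^(-t) is -(t^4/4 + t^2 + 2·t + 2)·e^(-t); evaluating from 1.3 to ∞ gives ≈ 1.90882, while the full integral is 2.
This evaluates to P = 0.95441.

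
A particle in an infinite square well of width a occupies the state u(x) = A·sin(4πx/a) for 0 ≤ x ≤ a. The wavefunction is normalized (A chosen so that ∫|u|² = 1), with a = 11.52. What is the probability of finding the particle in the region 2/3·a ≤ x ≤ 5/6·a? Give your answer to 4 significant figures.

P ≈ 0.09775

The probability is P = ∫ |u|² dx over [2/3·a, 5/6·a].
Since A² = 1/(a/2), this is the region integral divided by the full normalization integral.
Substituting t = x/a, A² and the length scale cancel in the ratio: P = ∫_{2/3}^{5/6} sin(4·π·t)^2 dt / ∫_{0}^{1} sin(4·π·t)^2 dt.
An antiderivative of sin(4·π·t)^2 is t/2 - sin(4·π·t)·cos(4·π·t)/(8·π); evaluating from 2/3 to 5/6 gives -√(3)/(16·π) + 1/12, while the full integral is 1/2.
This works out to P = (-√(3)/8 + π/6)/π.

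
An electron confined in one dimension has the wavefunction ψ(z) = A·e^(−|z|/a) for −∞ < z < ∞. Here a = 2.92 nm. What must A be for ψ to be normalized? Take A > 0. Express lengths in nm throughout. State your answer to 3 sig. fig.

We need A² ∫|f|² dz = 1, taking the integral from −∞ to ∞.
Using ∫₀^∞ zⁿ e^(−αz) dz = n!/αⁿ⁺¹, the integral (without the A² prefactor) comes out to a.
Hence A² = 1/[a].
Substituting a = 2.92 gives A² = 0.3425, so A = 0.5852.

A ≈ 0.585 nm^(-1/2)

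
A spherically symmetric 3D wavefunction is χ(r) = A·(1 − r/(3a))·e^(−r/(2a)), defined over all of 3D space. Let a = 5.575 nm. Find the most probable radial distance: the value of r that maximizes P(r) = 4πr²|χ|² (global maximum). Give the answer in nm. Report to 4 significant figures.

Set d/dr [P(r) = 4πr²|χ|²] = 0 and solve for r > 0.
This gives r = a.
With a = 5.575, the most probable radial distance is 5.5750 nm.

r ≈ 5.575 nm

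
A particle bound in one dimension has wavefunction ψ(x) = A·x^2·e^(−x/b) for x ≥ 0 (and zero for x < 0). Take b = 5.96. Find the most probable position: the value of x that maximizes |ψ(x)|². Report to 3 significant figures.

Set d/dx [|ψ(x)|²] = 0 and solve for x > 0.
Solving yields x = 2·b.
With b = 5.96, the most probable position is 11.92.

x ≈ 11.9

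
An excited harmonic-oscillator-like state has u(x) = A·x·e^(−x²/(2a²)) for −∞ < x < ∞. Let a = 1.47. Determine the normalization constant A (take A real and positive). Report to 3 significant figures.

Require ∫ |u|² dx = 1 over the whole domain.
With ∫_{−∞}^{∞} x^(2m) e^(−αx²) dx = (2m−1)!!·√π / (2^m α^(m+1/2)), ∫|u|² dx = A²·(√(π)·a^3/2).
Plugging in a = 1.47 yields A = 0.5960.

A ≈ 0.596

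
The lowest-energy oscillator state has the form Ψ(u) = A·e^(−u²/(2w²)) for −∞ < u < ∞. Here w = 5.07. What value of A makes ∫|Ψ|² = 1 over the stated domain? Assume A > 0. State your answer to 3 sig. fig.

A ≈ 0.334

Require ∫ |Ψ|² du = 1 over the whole domain.
The integral (without the A² prefactor) comes out to √(π)·w.
So A² = (√(π)·w)^(−1).
Plugging in w = 5.07 yields A = 0.3336.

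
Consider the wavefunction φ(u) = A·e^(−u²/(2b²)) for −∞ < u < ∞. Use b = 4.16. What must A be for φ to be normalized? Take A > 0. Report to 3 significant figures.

Normalization requires ∫|φ|² du = 1, integrated from −∞ to ∞.
Using the Gaussian integral ∫_{−∞}^{∞} e^(−αu²) du = √(π/α), the integral (without the A² prefactor) comes out to √(π)·b.
Setting this equal to 1 gives A² = 1/(√(π)·b).
With b = 4.16: A² = 0.1356 and A = 0.3683.

A ≈ 0.368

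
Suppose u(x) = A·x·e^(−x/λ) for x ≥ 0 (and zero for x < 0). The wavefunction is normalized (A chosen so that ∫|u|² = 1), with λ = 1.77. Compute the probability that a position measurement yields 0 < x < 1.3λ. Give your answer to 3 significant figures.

P ≈ 0.482

P = ∫_{0}^{1.3λ} |u(x)|² dx.
The normalization integral ∫|u|²dx over the whole domain equals λ^3/4·A², and A² cancels in the ratio.
In terms of t = x/λ (A² and the length scale cancel between numerator and denominator), P = [∫_{0}^{1.3} t^2·e^(-2·t) dt] / [∫_{0}^{∞} t^2·e^(-2·t) dt].
With ∫ t^2·e^(-2·t) dt = -(2·t^2 + 2·t + 1)·e^(-2·t)/4 + C, the region integral is 1/4 - 349·e^(-13/5)/200 and the full one is 1/4.
Taking the ratio, P = 0.4816.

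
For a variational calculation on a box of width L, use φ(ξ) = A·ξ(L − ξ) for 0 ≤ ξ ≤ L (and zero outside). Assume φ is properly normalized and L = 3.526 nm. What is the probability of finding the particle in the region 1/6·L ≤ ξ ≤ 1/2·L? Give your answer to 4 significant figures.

P = ∫_{1/6·L}^{1/2·L} |φ(ξ)|² dξ.
With A² fixed by ∫|φ|² = 1, i.e. A² = (L^5/30)^(−1), substitute and integrate.
In terms of u = ξ/L (A² and the length scale cancel between numerator and denominator), P = [∫_{1/6}^{1/2} u^2·(1 - u)^2 du] / [∫_{0}^{1} u^2·(1 - u)^2 du].
An antiderivative of u^2·(1 - u)^2 is u^3·(6·u^2 - 15·u + 10)/30; evaluating from 1/6 to 1/2 gives ≈ 0.0154835, while the full integral is 1/30.
Taking the ratio, P = 301/648.

P ≈ 0.4645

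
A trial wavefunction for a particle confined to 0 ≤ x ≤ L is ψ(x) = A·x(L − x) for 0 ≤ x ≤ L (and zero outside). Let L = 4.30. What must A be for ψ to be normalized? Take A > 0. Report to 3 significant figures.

A ≈ 0.143

We need A² ∫|f|² dx = 1, taking the integral from 0 to L.
∫|ψ|² dx = A²·(L^5/30).
With L = 4.30: A² = 0.02041 and A = 0.1429.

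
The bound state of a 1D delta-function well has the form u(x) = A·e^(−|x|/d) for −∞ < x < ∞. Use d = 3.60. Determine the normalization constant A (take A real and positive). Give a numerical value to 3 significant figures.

Normalization requires ∫|u|² dx = 1, integrated from −∞ to ∞.
Recall ∫₀^∞ x^m e^(−x/β) dx = m!·β^(m+1), ∫|u|² dx = A²·(d).
So A² = (d)^(−1).
Plugging in d = 3.60 yields A = 0.5270.

A ≈ 0.527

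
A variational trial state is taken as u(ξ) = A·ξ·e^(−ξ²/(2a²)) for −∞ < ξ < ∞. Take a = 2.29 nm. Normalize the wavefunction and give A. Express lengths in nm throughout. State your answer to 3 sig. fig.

The normalization condition is ∫|u|² dξ = 1 from −∞ to ∞.
With u = A·ξ·e^(−ξ²/(2a²)), the integral evaluates to A²·[√(π)·a^3/2].
Setting this equal to 1 gives A² = 1/(√(π)·a^3/2).
With a = 2.29: A² = 0.09396 and A = 0.3065.

A ≈ 0.307 nm^(-3/2)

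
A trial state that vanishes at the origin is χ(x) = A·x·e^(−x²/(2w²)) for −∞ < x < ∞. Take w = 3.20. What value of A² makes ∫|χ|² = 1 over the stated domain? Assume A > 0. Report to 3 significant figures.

We need A² ∫|f|² dx = 1, taking the integral from −∞ to ∞.
Differentiating ∫e^(−αx²) dx = √(π/α) under α to get the higher moments, ∫|χ|² dx = A²·(√(π)·w^3/2).
So A² = (√(π)·w^3/2)^(−1).
With w = 3.20: A² = 0.03444 and A = 0.1856.

A^2 ≈ 0.0344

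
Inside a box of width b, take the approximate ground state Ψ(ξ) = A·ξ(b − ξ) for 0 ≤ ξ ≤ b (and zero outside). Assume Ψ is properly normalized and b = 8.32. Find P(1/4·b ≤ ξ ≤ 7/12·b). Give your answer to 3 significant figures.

P ≈ 0.550

P = ∫_{1/4·b}^{7/12·b} |Ψ(ξ)|² dξ.
With A² fixed by ∫|Ψ|² = 1, i.e. A² = (b^5/30)^(−1), substitute and integrate.
Let u = ξ/b; then A² and the length scale cancel, so P = ∫_{1/4}^{7/12} u^2·(1 - u)^2 du ÷ ∫_{0}^{1} u^2·(1 - u)^2 du.
Using ∫ u^2·(1 - u)^2 du = u^3·(6·u^2 - 15·u + 10)/30, the numerator is ≈ 0.018329 and the denominator is 1/30.
The result is P = 0.5499.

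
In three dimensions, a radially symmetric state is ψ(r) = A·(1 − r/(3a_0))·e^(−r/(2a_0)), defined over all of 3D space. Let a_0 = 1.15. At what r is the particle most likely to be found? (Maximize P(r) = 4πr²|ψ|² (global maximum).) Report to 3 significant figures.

The maximum of P(r) = 4πr²|ψ|² occurs where its derivative vanishes.
This gives r = a_0.
With a_0 = 1.15, the most probable radial distance is 1.150.

r ≈ 1.15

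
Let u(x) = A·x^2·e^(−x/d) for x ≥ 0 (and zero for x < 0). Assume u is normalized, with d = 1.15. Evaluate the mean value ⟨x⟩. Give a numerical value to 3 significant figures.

The expectation value is the |u|²-weighted average of x: ∫ x|u|² dx.
With ∫₀^∞ x^5 e^(−αx) dx = 5!/α^6, since the A² factors cancel between numerator and denominator, ⟨x⟩ = 5·d/2.
Putting d = 1.15 gives 2.875.

⟨x⟩ ≈ 2.88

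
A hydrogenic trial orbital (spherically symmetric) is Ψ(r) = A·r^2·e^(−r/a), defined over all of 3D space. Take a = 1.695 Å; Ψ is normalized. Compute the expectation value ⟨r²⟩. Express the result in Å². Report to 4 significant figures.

By definition ⟨r²⟩ = ∫ r^2 |Ψ(r)|² 4πr² dr.
Recall ∫₀^∞ r^m e^(−r/β) dr = m!·β^(m+1), the ratio of the moment integral to the normalization integral gives ⟨r²⟩ = 14·a^2.
Putting a = 1.695 gives 40.222.

⟨r^2⟩ ≈ 40.22 Å^2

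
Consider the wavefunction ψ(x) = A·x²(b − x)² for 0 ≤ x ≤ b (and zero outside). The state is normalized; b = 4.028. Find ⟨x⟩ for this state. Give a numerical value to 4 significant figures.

⟨x⟩ = ∫ x |ψ|² dx over the full domain.
The ratio of the moment integral to the normalization integral gives ⟨x⟩ = b/2.
With b = 4.028, ⟨x⟩ = 2.0140.

⟨x⟩ ≈ 2.014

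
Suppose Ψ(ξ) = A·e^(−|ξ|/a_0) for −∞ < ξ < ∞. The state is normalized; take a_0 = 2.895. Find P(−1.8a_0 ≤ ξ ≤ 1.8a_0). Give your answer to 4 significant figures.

P ≈ 0.9727

P = ∫_{−1.8a_0}^{1.8a_0} |Ψ(ξ)|² dξ.
The normalization integral ∫|Ψ|²dξ over the whole domain equals a_0·A², and A² cancels in the ratio.
Both integrals are even about ξ = 0, so only the ξ ≥ 0 halves are needed (the factors of 2 cancel). Let u = ξ/a_0; then A² and the length scale cancel, so P = ∫_{0}^{1.8} e^(-2·u) du ÷ ∫_{0}^{∞} e^(-2·u) du.
Using ∫ e^(-2·u) du = -e^(-2·u)/2, the numerator is 1/2 - e^(-18/5)/2 and the denominator is 1/2.
Taking the ratio, P = 0.97268.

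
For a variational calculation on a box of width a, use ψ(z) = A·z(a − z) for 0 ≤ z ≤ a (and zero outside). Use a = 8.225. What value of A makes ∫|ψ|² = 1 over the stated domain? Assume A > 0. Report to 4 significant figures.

A ≈ 0.02823

The normalization condition is ∫|ψ|² dz = 1 from 0 to a.
Carrying out the integral gives A² · a^5/30.
Setting this equal to 1 gives A² = 1/(a^5/30).
Plugging in a = 8.225 yields A = 0.028231.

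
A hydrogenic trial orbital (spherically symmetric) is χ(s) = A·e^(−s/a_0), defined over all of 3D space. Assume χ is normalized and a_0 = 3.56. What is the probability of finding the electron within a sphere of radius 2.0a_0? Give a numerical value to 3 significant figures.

Integrate the radial probability density 4πs²|χ|² over s ≤ 2.0a_0.
A² is fixed by ∫₀^∞ 4πs²|χ|² ds = 1, i.e. A² = (π·a_0^3)^(−1).
In terms of u = s/a_0 (A², 4π and the length scale all cancel between numerator and denominator), P = [∫_{0}^{2.0} u^2·e^(-2·u) du] / [∫_{0}^{∞} u^2·e^(-2·u) du].
An antiderivative of u^2·e^(-2·u) is -(2·u^2 + 2·u + 1)·e^(-2·u)/4; evaluating from 0 to 2.0 gives 1/4 - 13·e^(-4)/4, while the full integral is 1/4.
Taking the ratio yields P = 0.7619.

P ≈ 0.762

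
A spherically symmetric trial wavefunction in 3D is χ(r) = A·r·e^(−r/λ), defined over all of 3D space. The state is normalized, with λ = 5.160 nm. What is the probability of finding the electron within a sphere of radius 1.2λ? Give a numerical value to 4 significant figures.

With dV = 4πr²dr, the probability is ∫|χ|² dV over r ≤ 1.2λ.
Normalization gives A² = 1/(3·π·λ^5).
Substituting u = r/λ, A², 4π and the length scale all cancel in the ratio: P = ∫_{0}^{1.2} u^4·e^(-2·u) du / ∫_{0}^{∞} u^4·e^(-2·u) du.
With ∫ u^4·e^(-2·u) du = -(u^4/2 + u^3 + 3·u^2/2 + 3·u/2 + 3/4)·e^(-2·u) + C, the region integral is ≈ 0.0719014 and the full one is 3/4.
The region integral divided by the full integral gives P = 0.095869.

P ≈ 0.09587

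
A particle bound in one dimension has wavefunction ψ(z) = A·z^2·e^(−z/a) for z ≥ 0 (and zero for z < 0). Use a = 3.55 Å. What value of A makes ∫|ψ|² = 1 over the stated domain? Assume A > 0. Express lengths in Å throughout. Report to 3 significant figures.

Require ∫ |ψ|² dz = 1 over the whole domain.
∫|ψ|² dz = A²·(3·a^5/4).
So A² = (3·a^5/4)^(−1).
Substituting a = 3.55 gives A² = 0.002365, so A = 0.04863.

A ≈ 0.0486 Å^(-5/2)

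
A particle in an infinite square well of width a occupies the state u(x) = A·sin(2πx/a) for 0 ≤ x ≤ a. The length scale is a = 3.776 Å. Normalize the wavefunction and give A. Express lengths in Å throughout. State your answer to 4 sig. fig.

A ≈ 0.7278 Å^(-1/2)

We need A² ∫|f|² dx = 1, taking the integral from 0 to a.
The integral (without the A² prefactor) comes out to a/2.
Hence A² = 1/[a/2].
Substituting a = 3.776 gives A² = 0.52966, so A = 0.72778.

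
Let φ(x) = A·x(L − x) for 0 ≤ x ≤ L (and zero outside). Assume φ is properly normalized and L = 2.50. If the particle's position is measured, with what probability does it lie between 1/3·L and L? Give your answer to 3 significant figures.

P = ∫_{1/3·L}^{L} |φ(x)|² dx.
The normalization integral ∫|φ|²dx over the whole domain equals L^5/30·A², and A² cancels in the ratio.
Substituting u = x/L, A² and the length scale cancel in the ratio: P = ∫_{1/3}^{1} u^2·(1 - u)^2 du / ∫_{0}^{1} u^2·(1 - u)^2 du.
With ∫ u^2·(1 - u)^2 du = u^3·(6·u^2 - 15·u + 10)/30 + C, the region integral is 32/1215 and the full one is 1/30.
Evaluating gives P = 64/81.

P ≈ 0.790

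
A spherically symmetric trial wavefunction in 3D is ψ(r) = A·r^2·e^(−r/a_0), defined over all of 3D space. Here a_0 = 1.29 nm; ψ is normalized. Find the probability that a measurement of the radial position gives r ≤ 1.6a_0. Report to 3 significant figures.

P ≈ 0.0446

Integrate the radial probability density 4πr²|ψ|² over r ≤ 1.6a_0.
The full normalization integral is A²·[45·π·a_0^7/2] = 1, fixing A².
In terms of u = r/a_0 (A², 4π and the length scale all cancel between numerator and denominator), P = [∫_{0}^{1.6} u^6·e^(-2·u) du] / [∫_{0}^{∞} u^6·e^(-2·u) du].
An antiderivative of u^6·e^(-2·u) is -(4·u^6 + 12·u^5 + 30·u^4 + 60·u^3 + 90·u^2 + 90·u + 45)·e^(-2·u)/8; evaluating from 0 to 1.6 gives ≈ 0.25098, while the full integral is 45/8.
Taking the ratio yields P = 0.04462.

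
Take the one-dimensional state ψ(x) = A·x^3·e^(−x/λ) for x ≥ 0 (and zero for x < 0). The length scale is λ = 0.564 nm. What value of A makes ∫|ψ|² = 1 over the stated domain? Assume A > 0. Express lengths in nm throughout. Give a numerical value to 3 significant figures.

The normalization condition is ∫|ψ|² dx = 1 from 0 to ∞.
Recall ∫₀^∞ x^m e^(−x/β) dx = m!·β^(m+1), the integral (without the A² prefactor) comes out to 45·λ^7/8.
So A² = (45·λ^7/8)^(−1).
Substituting λ = 0.564 gives A² = 9.793, so A = 3.129.

A ≈ 3.13 nm^(-7/2)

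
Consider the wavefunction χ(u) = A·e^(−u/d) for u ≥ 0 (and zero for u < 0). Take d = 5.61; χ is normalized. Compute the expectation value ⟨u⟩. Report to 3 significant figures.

⟨u⟩ ≈ 2.81

The expectation value is the |χ|²-weighted average of u: ∫ u|χ|² du.
The ratio of the moment integral to the normalization integral gives ⟨u⟩ = d/2.
Putting d = 5.61 gives 2.805.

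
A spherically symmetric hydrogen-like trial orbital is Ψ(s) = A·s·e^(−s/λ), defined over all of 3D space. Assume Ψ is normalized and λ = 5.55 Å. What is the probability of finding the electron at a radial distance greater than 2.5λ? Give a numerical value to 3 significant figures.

P ≈ 0.440

Integrate the radial probability density 4πs²|Ψ|² over s > 2.5λ.
The full normalization integral is A²·[3·π·λ^5] = 1, fixing A².
Substituting u = s/λ, A², 4π and the length scale all cancel in the ratio: P = ∫_{2.5}^{∞} u^4·e^(-2·u) du / ∫_{0}^{∞} u^4·e^(-2·u) du.
An antiderivative of u^4·e^(-2·u) is -(u^4/2 + u^3 + 3·u^2/2 + 3·u/2 + 3/4)·e^(-2·u); evaluating from 2.5 to ∞ gives 1569·e^(-5)/32, while the full integral is 3/4.
The region integral divided by the full integral gives P = 0.4405.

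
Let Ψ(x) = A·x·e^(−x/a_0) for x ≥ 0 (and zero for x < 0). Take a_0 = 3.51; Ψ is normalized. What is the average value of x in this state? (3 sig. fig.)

⟨x⟩ ≈ 5.27

By definition ⟨x⟩ = ∫ x |Ψ(x)|² dx.
Evaluating both integrals, ⟨x⟩ = 3·a_0/2.
Putting a_0 = 3.51 gives 5.265.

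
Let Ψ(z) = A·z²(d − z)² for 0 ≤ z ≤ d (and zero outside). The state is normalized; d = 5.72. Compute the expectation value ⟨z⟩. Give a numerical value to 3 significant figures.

⟨z⟩ ≈ 2.86

⟨z⟩ = ∫ z |Ψ|² dz over the full domain.
Expanding the polynomial and integrating term by term, evaluating both integrals, ⟨z⟩ = d/2.
Putting d = 5.72 gives 2.860.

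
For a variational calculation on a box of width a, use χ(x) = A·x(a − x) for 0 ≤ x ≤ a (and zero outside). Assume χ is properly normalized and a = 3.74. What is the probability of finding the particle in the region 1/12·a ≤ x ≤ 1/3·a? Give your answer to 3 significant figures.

The probability is P = ∫ |χ|² dx over [1/12·a, 1/3·a].
With A² fixed by ∫|χ|² = 1, i.e. A² = (a^5/30)^(−1), substitute and integrate.
Let u = x/a; then A² and the length scale cancel, so P = ∫_{1/12}^{1/3} u^2·(1 - u)^2 du ÷ ∫_{0}^{1} u^2·(1 - u)^2 du.
With ∫ u^2·(1 - u)^2 du = u^3·(6·u^2 - 15·u + 10)/30 + C, the region integral is ≈ 0.0068263 and the full one is 1/30.
The result is P = 0.2048.

P ≈ 0.205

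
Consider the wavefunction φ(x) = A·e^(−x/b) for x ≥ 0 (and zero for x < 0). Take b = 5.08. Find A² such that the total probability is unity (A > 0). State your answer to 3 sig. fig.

The normalization condition is ∫|φ|² dx = 1 from 0 to ∞.
∫|φ|² dx = A²·(b/2).
Substituting b = 5.08 gives A² = 0.3937, so A = 0.6275.

A^2 ≈ 0.394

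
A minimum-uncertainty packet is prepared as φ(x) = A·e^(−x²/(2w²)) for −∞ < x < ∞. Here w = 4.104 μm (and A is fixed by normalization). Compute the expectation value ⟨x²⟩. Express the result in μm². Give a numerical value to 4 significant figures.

By definition ⟨x²⟩ = ∫ x^2 |φ(x)|² dx.
Since the A² factors cancel between numerator and denominator, ⟨x²⟩ = w^2/2.
With w = 4.104, ⟨x^2⟩ = 8.4214.

⟨x^2⟩ ≈ 8.421 μm^2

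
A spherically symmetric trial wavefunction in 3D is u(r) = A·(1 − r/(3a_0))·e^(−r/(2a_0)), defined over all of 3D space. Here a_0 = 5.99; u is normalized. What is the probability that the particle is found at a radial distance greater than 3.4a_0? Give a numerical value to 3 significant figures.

P = ∫ |u|² 4πr² dr over r > 3.4a_0.
A² is fixed by ∫₀^∞ 4πr²|u|² dr = 1, i.e. A² = (8·π·a_0^3/3)^(−1).
In terms of t = r/a_0 (A², 4π and the length scale all cancel between numerator and denominator), P = [∫_{3.4}^{∞} t^2·(1 - t/3)^2·e^(-t) dt] / [∫_{0}^{∞} t^2·(1 - t/3)^2·e^(-t) dt].
An antiderivative of t^2·(1 - t/3)^2·e^(-t) is (-t^4 + 2·t^3 - 3·t^2 - 6·t - 6)·e^(-t)/9; evaluating from 3.4 to ∞ gives ≈ 0.43054, while the full integral is 2/3.
This evaluates to P = 0.6458.

P ≈ 0.646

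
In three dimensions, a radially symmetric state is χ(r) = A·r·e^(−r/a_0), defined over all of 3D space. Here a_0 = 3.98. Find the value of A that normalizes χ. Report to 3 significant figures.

The normalization condition is ∫|χ|² 4πr² dr = 1 from 0 to ∞.
In 3D with spherical symmetry the volume element is 4πr² dr.
Using ∫₀^∞ rⁿ e^(−αr) dr = n!/αⁿ⁺¹, the integral (without the A² prefactor) comes out to 3·π·a_0^5.
Hence A² = 1/[3·π·a_0^5].
With a_0 = 3.98: A² = 0.0001062 and A = 0.01031.

A ≈ 0.0103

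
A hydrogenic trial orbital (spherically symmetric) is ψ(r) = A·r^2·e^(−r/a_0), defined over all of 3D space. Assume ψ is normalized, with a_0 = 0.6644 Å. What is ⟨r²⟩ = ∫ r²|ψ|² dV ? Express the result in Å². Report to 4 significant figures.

By definition ⟨r²⟩ = ∫ r^2 |ψ(r)|² 4πr² dr.
With ∫₀^∞ r^8 e^(−αr) dr = 8!/α^9, the ratio of the moment integral to the normalization integral gives ⟨r²⟩ = 14·a_0^2.
Putting a_0 = 0.6644 gives 6.1800.

⟨r^2⟩ ≈ 6.180 Å^2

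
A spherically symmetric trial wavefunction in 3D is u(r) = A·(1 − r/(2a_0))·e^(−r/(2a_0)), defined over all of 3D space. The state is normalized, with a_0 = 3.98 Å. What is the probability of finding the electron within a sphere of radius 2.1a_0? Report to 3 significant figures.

P = ∫ |u|² 4πr² dr over r ≤ 2.1a_0.
The full normalization integral is A²·[8·π·a_0^3] = 1, fixing A².
Substituting t = r/a_0, A², 4π and the length scale all cancel in the ratio: P = ∫_{0}^{2.1} t^2·(1 - t/2)^2·e^(-t) dt / ∫_{0}^{∞} t^2·(1 - t/2)^2·e^(-t) dt.
With ∫ t^2·(1 - t/2)^2·e^(-t) dt = -(t^4/4 + t^2 + 2·t + 2)·e^(-t) + C, the region integral is ≈ 0.10535 and the full one is 2.
This evaluates to P = 0.05268.

P ≈ 0.0527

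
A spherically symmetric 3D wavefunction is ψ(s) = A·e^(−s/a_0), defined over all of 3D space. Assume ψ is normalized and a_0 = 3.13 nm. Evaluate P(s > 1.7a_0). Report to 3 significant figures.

P ≈ 0.340

With dV = 4πs²ds, the probability is ∫|ψ|² dV over s > 1.7a_0.
The full normalization integral is A²·[π·a_0^3] = 1, fixing A².
In terms of u = s/a_0 (A², 4π and the length scale all cancel between numerator and denominator), P = [∫_{1.7}^{∞} u^2·e^(-2·u) du] / [∫_{0}^{∞} u^2·e^(-2·u) du].
Using ∫ u^2·e^(-2·u) du = -(2·u^2 + 2·u + 1)·e^(-2·u)/4, the numerator is 509·e^(-17/5)/200 and the denominator is 1/4.
The region integral divided by the full integral gives P = 0.3397.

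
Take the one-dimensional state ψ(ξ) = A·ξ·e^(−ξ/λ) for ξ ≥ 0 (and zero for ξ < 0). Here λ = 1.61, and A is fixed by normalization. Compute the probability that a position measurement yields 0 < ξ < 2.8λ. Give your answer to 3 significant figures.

The probability is P = ∫ |ψ|² dξ over [0, 2.8λ].
With A² fixed by ∫|ψ|² = 1, i.e. A² = (λ^3/4)^(−1), substitute and integrate.
Let u = ξ/λ; then A² and the length scale cancel, so P = ∫_{0}^{2.8} u^2·e^(-2·u) du ÷ ∫_{0}^{∞} u^2·e^(-2·u) du.
With ∫ u^2·e^(-2·u) du = -(2·u^2 + 2·u + 1)·e^(-2·u)/4 + C, the region integral is 1/4 - 557·e^(-28/5)/100 and the full one is 1/4.
Evaluating gives P = 0.9176.

P ≈ 0.918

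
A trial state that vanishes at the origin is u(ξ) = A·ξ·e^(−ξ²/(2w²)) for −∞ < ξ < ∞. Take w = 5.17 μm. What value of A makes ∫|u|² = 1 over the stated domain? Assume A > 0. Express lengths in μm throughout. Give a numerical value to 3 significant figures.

A ≈ 0.0904 μm^(-3/2)

Require ∫ |u|² dξ = 1 over the whole domain.
Differentiating ∫e^(−αξ²) dξ = √(π/α) under α to get the higher moments, carrying out the integral gives A² · √(π)·w^3/2.
Hence A² = 1/[√(π)·w^3/2].
Plugging in w = 5.17 yields A = 0.09036.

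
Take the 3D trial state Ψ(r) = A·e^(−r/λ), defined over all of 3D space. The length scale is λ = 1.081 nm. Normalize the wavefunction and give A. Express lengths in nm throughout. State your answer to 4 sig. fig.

The normalization condition is ∫|Ψ|² 4πr² dr = 1 from 0 to ∞.
In 3D with spherical symmetry the volume element is 4πr² dr.
Recall ∫₀^∞ r^m e^(−r/β) dr = m!·β^(m+1), the integral (without the A² prefactor) comes out to π·λ^3.
Setting this equal to 1 gives A² = 1/(π·λ^3).
Substituting λ = 1.081 gives A² = 0.25198, so A = 0.50198.

A ≈ 0.5020 nm^(-3/2)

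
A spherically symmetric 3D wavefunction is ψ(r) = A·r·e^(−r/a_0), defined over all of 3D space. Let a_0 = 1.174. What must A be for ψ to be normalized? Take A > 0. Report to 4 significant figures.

The normalization condition is ∫|ψ|² 4πr² dr = 1 from 0 to ∞.
Using ∫₀^∞ rⁿ e^(−αr) dr = n!/αⁿ⁺¹, ∫|ψ|² 4πr² dr = A²·(3·π·a_0^5).
So A² = (3·π·a_0^5)^(−1).
Plugging in a_0 = 1.174 yields A = 0.21812.

A ≈ 0.2181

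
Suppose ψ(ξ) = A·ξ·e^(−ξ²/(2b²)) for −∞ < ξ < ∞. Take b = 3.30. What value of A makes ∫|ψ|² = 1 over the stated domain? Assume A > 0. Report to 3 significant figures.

We need A² ∫|f|² dξ = 1, taking the integral from −∞ to ∞.
With ∫_{−∞}^{∞} ξ^(2m) e^(−αξ²) dξ = (2m−1)!!·√π / (2^m α^(m+1/2)), ∫|ψ|² dξ = A²·(√(π)·b^3/2).
Setting this equal to 1 gives A² = 1/(√(π)·b^3/2).
With b = 3.30: A² = 0.03140 and A = 0.1772.

A ≈ 0.177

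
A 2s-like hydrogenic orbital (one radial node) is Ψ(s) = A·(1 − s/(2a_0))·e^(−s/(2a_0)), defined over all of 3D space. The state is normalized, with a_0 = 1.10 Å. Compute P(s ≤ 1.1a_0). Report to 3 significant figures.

P ≈ 0.0387

P = ∫ |Ψ|² 4πs² ds over s ≤ 1.1a_0.
The full normalization integral is A²·[8·π·a_0^3] = 1, fixing A².
Substituting u = s/a_0, A², 4π and the length scale all cancel in the ratio: P = ∫_{0}^{1.1} u^2·(1 - u/2)^2·e^(-u) du / ∫_{0}^{∞} u^2·(1 - u/2)^2·e^(-u) du.
An antiderivative of u^2·(1 - u/2)^2·e^(-u) is -(u^4/4 + u^2 + 2·u + 2)·e^(-u); evaluating from 0 to 1.1 gives ≈ 0.077328, while the full integral is 2.
Taking the ratio yields P = 0.03866.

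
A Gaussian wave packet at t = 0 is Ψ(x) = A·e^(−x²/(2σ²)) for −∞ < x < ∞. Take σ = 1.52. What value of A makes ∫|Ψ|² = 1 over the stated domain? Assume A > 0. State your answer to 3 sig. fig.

Normalization requires ∫|Ψ|² dx = 1, integrated from −∞ to ∞.
Differentiating ∫e^(−αx²) dx = √(π/α) under α to get the higher moments, with Ψ = A·e^(−x²/(2σ²)), the integral evaluates to A²·[√(π)·σ].
Plugging in σ = 1.52 yields A = 0.6092.

A ≈ 0.609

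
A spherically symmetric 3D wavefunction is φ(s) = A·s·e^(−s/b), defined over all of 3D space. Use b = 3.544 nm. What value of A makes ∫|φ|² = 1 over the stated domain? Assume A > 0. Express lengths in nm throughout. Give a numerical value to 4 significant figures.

A ≈ 0.01378 nm^(-5/2)

We need A² ∫|f|² 4πs² ds = 1, taking the integral from 0 to ∞.
The angular integral contributes 4π, leaving ∫₀^∞ s²|φ|² ds.
Carrying out the integral gives A² · 3·π·b^5.
So A² = (3·π·b^5)^(−1).
Plugging in b = 3.544 yields A = 0.013776.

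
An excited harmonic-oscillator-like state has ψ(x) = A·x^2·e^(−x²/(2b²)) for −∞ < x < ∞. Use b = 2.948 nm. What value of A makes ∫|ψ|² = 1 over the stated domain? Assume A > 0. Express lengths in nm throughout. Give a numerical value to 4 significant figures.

The normalization condition is ∫|ψ|² dx = 1 from −∞ to ∞.
Using the Gaussian integral ∫_{−∞}^{∞} e^(−αx²) dx = √(π/α), carrying out the integral gives A² · 3·√(π)·b^5/4.
Substituting b = 2.948 gives A² = 0.0033785, so A = 0.058125.

A ≈ 0.05813 nm^(-5/2)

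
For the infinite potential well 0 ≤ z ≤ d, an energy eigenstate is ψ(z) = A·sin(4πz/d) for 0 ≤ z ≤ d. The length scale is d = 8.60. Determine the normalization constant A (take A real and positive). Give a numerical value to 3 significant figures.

We need A² ∫|f|² dz = 1, taking the integral from 0 to d.
The integral (without the A² prefactor) comes out to d/2.
So A² = (d/2)^(−1).
Substituting d = 8.60 gives A² = 0.2326, so A = 0.4822.

A ≈ 0.482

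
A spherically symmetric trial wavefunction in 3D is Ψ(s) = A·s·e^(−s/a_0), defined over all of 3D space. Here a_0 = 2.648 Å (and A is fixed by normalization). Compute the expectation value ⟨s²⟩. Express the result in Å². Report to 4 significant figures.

The expectation value is the |Ψ|²-weighted average of s^2: ∫ s^2|Ψ|² 4πs² ds.
Using ∫₀^∞ sⁿ e^(−αs) ds = n!/αⁿ⁺¹, the ratio of the moment integral to the normalization integral gives ⟨s²⟩ = 15·a_0^2/2.
With a_0 = 2.648, ⟨s^2⟩ = 52.589.

⟨s^2⟩ ≈ 52.59 Å^2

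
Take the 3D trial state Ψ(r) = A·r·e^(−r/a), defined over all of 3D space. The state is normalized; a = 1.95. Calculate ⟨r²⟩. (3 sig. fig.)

⟨r^2⟩ ≈ 28.5

By definition ⟨r²⟩ = ∫ r^2 |Ψ(r)|² 4πr² dr.
With ∫₀^∞ r^6 e^(−αr) dr = 6!/α^7, evaluating both integrals, ⟨r²⟩ = 15·a^2/2.
With a = 1.95, ⟨r^2⟩ = 28.52.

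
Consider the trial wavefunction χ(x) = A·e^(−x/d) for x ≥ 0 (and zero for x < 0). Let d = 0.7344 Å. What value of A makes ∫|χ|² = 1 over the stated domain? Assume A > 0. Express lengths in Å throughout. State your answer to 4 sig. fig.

A ≈ 1.650 Å^(-1/2)

Normalization requires ∫|χ|² dx = 1, integrated from 0 to ∞.
Recall ∫₀^∞ x^m e^(−x/β) dx = m!·β^(m+1), ∫|χ|² dx = A²·(d/2).
Hence A² = 1/[d/2].
With d = 0.7344: A² = 2.7233 and A = 1.6502.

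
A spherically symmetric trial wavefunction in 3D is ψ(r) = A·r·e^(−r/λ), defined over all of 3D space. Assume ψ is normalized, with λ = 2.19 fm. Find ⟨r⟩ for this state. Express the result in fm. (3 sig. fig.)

⟨r⟩ ≈ 5.48 fm

⟨r⟩ = ∫ r |ψ|² 4πr² dr over the full domain.
Since the A² factors cancel between numerator and denominator, ⟨r⟩ = 5·λ/2.
With λ = 2.19, ⟨r⟩ = 5.475.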